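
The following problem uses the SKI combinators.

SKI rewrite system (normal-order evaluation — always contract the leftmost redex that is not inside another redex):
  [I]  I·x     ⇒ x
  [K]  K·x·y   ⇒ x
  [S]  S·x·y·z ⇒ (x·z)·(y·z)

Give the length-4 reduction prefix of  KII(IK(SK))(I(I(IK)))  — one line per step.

Answer: after 4 steps: SK

Working:
  start: KII(IK(SK))(I(I(IK)))
  [1] I(IK(SK))(I(I(IK)))
  [2] IK(SK)(I(I(IK)))
  [3] K(SK)(I(I(IK)))
  [4] SK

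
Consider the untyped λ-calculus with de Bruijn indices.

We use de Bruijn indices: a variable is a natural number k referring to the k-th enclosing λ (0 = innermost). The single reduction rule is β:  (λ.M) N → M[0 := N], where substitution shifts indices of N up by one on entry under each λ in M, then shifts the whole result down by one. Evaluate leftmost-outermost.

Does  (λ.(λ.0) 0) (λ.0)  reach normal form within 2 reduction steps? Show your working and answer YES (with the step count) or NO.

Answer: YES — reaches normal form λ.0 in 2 ≤ 2 steps

Derivation:
  start: (λ.(λ.0) 0) (λ.0)
  step 1: (λ.0) (λ.0)
  step 2: λ.0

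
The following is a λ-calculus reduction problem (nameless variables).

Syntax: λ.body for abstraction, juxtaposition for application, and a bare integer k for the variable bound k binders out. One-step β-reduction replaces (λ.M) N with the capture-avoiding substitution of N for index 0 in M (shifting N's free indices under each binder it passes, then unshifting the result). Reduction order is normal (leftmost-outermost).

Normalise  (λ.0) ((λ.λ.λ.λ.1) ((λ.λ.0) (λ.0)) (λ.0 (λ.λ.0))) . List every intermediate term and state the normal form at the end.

  start: (λ.0) ((λ.λ.λ.λ.1) ((λ.λ.0) (λ.0)) (λ.0 (λ.λ.0)))
  step 1: (λ.λ.λ.λ.1) ((λ.λ.0) (λ.0)) (λ.0 (λ.λ.0))
  step 2: (λ.λ.λ.1) (λ.0 (λ.λ.0))
  step 3: λ.λ.1

Answer: normal form = λ.λ.1  (in 3 steps)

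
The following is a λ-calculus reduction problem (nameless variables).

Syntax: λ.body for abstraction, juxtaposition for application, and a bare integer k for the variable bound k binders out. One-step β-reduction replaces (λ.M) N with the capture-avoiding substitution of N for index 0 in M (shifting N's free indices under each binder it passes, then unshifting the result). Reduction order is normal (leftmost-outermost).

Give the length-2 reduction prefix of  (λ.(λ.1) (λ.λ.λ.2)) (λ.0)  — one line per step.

Answer: after 2 steps: λ.0

Derivation:
  start: (λ.(λ.1) (λ.λ.λ.2)) (λ.0)
  [1] (λ.λ.0) (λ.λ.λ.2)
  [2] λ.0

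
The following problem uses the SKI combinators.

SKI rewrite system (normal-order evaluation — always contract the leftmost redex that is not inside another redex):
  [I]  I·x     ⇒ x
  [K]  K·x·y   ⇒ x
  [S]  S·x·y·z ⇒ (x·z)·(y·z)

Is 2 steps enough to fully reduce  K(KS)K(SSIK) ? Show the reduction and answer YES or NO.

  start: K(KS)K(SSIK)
  →1  KS(SSIK)
  →2  S

Answer: YES — reaches normal form S in 2 ≤ 2 steps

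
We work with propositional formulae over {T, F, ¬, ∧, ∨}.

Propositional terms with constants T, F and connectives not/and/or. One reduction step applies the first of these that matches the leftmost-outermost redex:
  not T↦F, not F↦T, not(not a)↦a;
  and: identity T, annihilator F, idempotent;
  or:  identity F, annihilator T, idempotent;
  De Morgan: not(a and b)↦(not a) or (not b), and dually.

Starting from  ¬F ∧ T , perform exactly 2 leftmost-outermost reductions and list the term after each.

Answer: after 2 steps: T

Working:
  start: ¬F ∧ T
  step 1: ¬F
  step 2: T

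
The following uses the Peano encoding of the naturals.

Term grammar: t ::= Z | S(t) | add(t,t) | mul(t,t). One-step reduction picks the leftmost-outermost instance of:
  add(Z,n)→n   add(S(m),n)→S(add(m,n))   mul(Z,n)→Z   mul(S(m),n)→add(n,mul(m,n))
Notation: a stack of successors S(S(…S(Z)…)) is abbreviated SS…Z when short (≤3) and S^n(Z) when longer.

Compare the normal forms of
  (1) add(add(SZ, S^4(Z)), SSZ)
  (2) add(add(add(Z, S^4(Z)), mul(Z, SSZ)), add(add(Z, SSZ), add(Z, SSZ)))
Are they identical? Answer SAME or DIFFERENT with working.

Term A:
  start: add(add(SZ, S^4(Z)), SSZ)
  →1  add(S(add(Z, S^4(Z))), SSZ)
  →2  S(add(add(Z, S^4(Z)), SSZ))
  →3  S(add(S^4(Z), SSZ))
  →4  S(S(add(SSSZ, SSZ)))
  →5  S(S(S(add(SSZ, SSZ))))
  →6  S(S(S(S(add(SZ, SSZ)))))
  →7  S(S(S(S(S(add(Z, SSZ))))))
  →8  S^7(Z)

Term B:
  start: add(add(add(Z, S^4(Z)), mul(Z, SSZ)), add(add(Z, SSZ), add(Z, SSZ)))
  →1  add(add(S^4(Z), mul(Z, SSZ)), add(add(Z, SSZ), add(Z, SSZ)))
  →2  add(S(add(SSSZ, mul(Z, SSZ))), add(add(Z, SSZ), add(Z, SSZ)))
  →3  S(add(add(SSSZ, mul(Z, SSZ)), add(add(Z, SSZ), add(Z, SSZ))))
  →4  S(add(S(add(SSZ, mul(Z, SSZ))), add(add(Z, SSZ), add(Z, SSZ))))
  →5  S(S(add(add(SSZ, mul(Z, SSZ)), add(add(Z, SSZ), add(Z, SSZ)))))
  →6  S(S(add(S(add(SZ, mul(Z, SSZ))), add(add(Z, SSZ), add(Z, SSZ)))))
  →7  S(S(S(add(add(SZ, mul(Z, SSZ)), add(add(Z, SSZ), add(Z, SSZ))))))
  →8  S(S(S(add(S(add(Z, mul(Z, SSZ))), add(add(Z, SSZ), add(Z, SSZ))))))
  →9  S(S(S(S(add(add(Z, mul(Z, SSZ)), add(add(Z, SSZ), add(Z, SSZ)))))))
  →10  S(S(S(S(add(mul(Z, SSZ), add(add(Z, SSZ), add(Z, SSZ)))))))
  →11  S(S(S(S(add(Z, add(add(Z, SSZ), add(Z, SSZ)))))))
  →12  S(S(S(S(add(add(Z, SSZ), add(Z, SSZ))))))
  →13  S(S(S(S(add(SSZ, add(Z, SSZ))))))
  →14  S(S(S(S(S(add(SZ, add(Z, SSZ)))))))
  →15  S(S(S(S(S(S(add(Z, add(Z, SSZ))))))))
  →16  S(S(S(S(S(S(add(Z, SSZ)))))))
  →17  S^8(Z)

Answer: DIFFERENT — A ⇓ S^7(Z), B ⇓ S^8(Z)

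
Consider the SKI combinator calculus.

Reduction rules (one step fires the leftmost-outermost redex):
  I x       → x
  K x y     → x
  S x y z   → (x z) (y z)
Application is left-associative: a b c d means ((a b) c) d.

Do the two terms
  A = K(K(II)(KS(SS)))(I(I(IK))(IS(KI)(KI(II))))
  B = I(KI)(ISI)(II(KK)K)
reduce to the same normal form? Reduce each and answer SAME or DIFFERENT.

Term A:
  start: K(K(II)(KS(SS)))(I(I(IK))(IS(KI)(KI(II))))
  →1  K(II)(KS(SS))
  →2  II
  →3  I

Term B:
  start: I(KI)(ISI)(II(KK)K)
  →1  KI(ISI)(II(KK)K)
  →2  I(II(KK)K)
  →3  II(KK)K
  →4  I(KK)K
  →5  KKK
  →6  K

Answer: DIFFERENT — A ⇓ I, B ⇓ K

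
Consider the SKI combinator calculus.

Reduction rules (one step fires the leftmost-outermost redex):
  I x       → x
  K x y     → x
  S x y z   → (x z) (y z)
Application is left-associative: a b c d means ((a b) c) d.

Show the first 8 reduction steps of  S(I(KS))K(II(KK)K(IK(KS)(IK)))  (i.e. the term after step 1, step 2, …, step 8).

  start: S(I(KS))K(II(KK)K(IK(KS)(IK)))
  step 1: I(KS)(II(KK)K(IK(KS)(IK)))(K(II(KK)K(IK(KS)(IK))))
  step 2: KS(II(KK)K(IK(KS)(IK)))(K(II(KK)K(IK(KS)(IK))))
  step 3: S(K(II(KK)K(IK(KS)(IK))))
  step 4: S(K(I(KK)K(IK(KS)(IK))))
  step 5: S(K(KKK(IK(KS)(IK))))
  step 6: S(K(K(IK(KS)(IK))))
  step 7: S(K(K(K(KS)(IK))))
  step 8: S(K(K(KS)))

Answer: after 8 steps: S(K(K(KS)))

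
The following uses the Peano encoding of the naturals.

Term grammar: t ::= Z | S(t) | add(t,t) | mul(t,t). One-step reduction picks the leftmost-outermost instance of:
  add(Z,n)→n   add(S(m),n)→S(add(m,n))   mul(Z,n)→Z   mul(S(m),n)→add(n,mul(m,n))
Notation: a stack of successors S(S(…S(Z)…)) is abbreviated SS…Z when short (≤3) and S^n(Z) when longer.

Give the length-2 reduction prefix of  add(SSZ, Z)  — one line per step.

  start: add(SSZ, Z)
  →1  S(add(SZ, Z))
  →2  S(S(add(Z, Z)))

Answer: after 2 steps: S(S(add(Z, Z)))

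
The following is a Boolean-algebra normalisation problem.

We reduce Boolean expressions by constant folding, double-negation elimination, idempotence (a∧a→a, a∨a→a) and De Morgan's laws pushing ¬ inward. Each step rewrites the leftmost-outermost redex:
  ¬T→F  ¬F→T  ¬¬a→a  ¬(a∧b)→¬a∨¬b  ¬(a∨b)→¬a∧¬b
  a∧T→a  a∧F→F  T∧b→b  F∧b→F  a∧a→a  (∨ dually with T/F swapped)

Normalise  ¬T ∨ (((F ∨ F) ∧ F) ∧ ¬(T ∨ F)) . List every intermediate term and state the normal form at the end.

Answer: normal form = F  (in 4 steps)

Reduction:
  start: ¬T ∨ (((F ∨ F) ∧ F) ∧ ¬(T ∨ F))
  →1  F ∨ (((F ∨ F) ∧ F) ∧ ¬(T ∨ F))
  →2  ((F ∨ F) ∧ F) ∧ ¬(T ∨ F)
  →3  F ∧ ¬(T ∨ F)
  →4  F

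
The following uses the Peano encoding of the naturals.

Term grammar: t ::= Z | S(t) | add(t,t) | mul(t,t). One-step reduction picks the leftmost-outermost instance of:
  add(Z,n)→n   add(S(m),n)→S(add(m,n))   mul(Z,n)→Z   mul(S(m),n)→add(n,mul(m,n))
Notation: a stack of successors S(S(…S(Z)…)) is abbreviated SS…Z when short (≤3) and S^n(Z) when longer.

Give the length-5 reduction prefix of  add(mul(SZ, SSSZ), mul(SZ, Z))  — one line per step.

  start: add(mul(SZ, SSSZ), mul(SZ, Z))
  [1] add(add(SSSZ, mul(Z, SSSZ)), mul(SZ, Z))
  [2] add(S(add(SSZ, mul(Z, SSSZ))), mul(SZ, Z))
  [3] S(add(add(SSZ, mul(Z, SSSZ)), mul(SZ, Z)))
  [4] S(add(S(add(SZ, mul(Z, SSSZ))), mul(SZ, Z)))
  [5] S(S(add(add(SZ, mul(Z, SSSZ)), mul(SZ, Z))))

Answer: after 5 steps: S(S(add(add(SZ, mul(Z, SSSZ)), mul(SZ, Z))))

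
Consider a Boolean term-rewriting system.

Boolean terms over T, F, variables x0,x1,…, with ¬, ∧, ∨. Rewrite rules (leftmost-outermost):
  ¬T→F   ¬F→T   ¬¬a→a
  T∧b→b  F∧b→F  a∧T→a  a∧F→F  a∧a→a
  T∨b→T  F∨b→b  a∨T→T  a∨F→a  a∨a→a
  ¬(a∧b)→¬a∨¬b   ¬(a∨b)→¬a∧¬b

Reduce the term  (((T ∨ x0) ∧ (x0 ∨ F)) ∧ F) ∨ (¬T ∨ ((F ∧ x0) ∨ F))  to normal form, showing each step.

  start: (((T ∨ x0) ∧ (x0 ∨ F)) ∧ F) ∨ (¬T ∨ ((F ∧ x0) ∨ F))
  step 1: F ∨ (¬T ∨ ((F ∧ x0) ∨ F))
  step 2: ¬T ∨ ((F ∧ x0) ∨ F)
  step 3: F ∨ ((F ∧ x0) ∨ F)
  step 4: (F ∧ x0) ∨ F
  step 5: F ∧ x0
  step 6: F

Answer: normal form = F  (in 6 steps)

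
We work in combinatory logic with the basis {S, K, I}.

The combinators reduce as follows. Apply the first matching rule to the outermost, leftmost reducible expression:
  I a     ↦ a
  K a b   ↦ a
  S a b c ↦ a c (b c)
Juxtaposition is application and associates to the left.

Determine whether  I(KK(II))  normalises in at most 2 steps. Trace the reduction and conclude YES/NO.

  start: I(KK(II))
  →1  KK(II)
  →2  K

Answer: YES — reaches normal form K in 2 ≤ 2 steps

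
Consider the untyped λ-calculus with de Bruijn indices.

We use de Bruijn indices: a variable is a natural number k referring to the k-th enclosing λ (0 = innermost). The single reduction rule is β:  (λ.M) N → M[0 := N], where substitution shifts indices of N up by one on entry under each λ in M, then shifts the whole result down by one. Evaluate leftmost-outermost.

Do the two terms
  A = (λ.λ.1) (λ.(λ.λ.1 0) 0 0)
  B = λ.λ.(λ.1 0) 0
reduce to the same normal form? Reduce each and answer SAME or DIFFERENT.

Answer: SAME — A ⇓ λ.λ.0 0, B ⇓ λ.λ.0 0

Reduction:
Term A:
  start: (λ.λ.1) (λ.(λ.λ.1 0) 0 0)
  [1] λ.λ.(λ.λ.1 0) 0 0
  [2] λ.λ.(λ.1 0) 0
  [3] λ.λ.0 0

Term B:
  start: λ.λ.(λ.1 0) 0
  [1] λ.λ.0 0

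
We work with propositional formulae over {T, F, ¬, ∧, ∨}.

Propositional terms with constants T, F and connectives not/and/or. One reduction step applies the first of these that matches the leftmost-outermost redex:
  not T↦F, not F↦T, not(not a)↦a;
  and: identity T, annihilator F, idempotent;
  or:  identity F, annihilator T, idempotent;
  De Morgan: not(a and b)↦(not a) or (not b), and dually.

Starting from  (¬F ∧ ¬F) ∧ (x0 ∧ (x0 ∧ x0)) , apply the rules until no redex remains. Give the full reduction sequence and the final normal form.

Answer: normal form = x0  (in 5 steps)

Reduction:
  start: (¬F ∧ ¬F) ∧ (x0 ∧ (x0 ∧ x0))
  step 1: ¬F ∧ (x0 ∧ (x0 ∧ x0))
  step 2: T ∧ (x0 ∧ (x0 ∧ x0))
  step 3: x0 ∧ (x0 ∧ x0)
  step 4: x0 ∧ x0
  step 5: x0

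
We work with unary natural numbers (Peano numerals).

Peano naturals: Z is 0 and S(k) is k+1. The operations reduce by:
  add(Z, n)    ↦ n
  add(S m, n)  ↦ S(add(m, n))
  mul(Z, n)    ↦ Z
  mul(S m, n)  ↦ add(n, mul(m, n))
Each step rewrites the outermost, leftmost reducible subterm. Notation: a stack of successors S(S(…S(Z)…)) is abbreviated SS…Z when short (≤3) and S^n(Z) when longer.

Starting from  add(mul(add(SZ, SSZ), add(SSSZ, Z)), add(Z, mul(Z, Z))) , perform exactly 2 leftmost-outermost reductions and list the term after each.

  start: add(mul(add(SZ, SSZ), add(SSSZ, Z)), add(Z, mul(Z, Z)))
  →1  add(mul(S(add(Z, SSZ)), add(SSSZ, Z)), add(Z, mul(Z, Z)))
  →2  add(add(add(SSSZ, Z), mul(add(Z, SSZ), add(SSSZ, Z))), add(Z, mul(Z, Z)))

Answer: after 2 steps: add(add(add(SSSZ, Z), mul(add(Z, SSZ), add(SSSZ, Z))), add(Z, mul(Z, Z)))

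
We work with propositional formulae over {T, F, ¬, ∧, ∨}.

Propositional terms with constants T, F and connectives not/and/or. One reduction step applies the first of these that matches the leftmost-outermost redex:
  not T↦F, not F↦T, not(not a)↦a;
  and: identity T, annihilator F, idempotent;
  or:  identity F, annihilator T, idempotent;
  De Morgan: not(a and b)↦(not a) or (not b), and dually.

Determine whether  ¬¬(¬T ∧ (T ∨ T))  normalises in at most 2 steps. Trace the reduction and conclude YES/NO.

Answer: NO — after 2 steps the term is F ∧ (T ∨ T), not yet normal

Working:
  start: ¬¬(¬T ∧ (T ∨ T))
  step 1: ¬T ∧ (T ∨ T)
  step 2: F ∧ (T ∨ T)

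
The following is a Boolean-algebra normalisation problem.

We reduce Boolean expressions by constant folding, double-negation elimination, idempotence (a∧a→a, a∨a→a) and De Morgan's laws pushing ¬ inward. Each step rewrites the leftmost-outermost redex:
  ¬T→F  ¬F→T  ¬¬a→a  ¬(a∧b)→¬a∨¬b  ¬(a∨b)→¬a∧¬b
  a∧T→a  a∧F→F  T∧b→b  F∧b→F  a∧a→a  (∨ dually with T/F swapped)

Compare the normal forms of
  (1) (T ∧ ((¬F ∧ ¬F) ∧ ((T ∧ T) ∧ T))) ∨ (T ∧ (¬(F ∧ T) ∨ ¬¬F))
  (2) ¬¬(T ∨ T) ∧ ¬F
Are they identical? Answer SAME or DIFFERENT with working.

Answer: SAME — A ⇓ T, B ⇓ T

Derivation:
Term A:
  start: (T ∧ ((¬F ∧ ¬F) ∧ ((T ∧ T) ∧ T))) ∨ (T ∧ (¬(F ∧ T) ∨ ¬¬F))
  [1] ((¬F ∧ ¬F) ∧ ((T ∧ T) ∧ T)) ∨ (T ∧ (¬(F ∧ T) ∨ ¬¬F))
  [2] (¬F ∧ ((T ∧ T) ∧ T)) ∨ (T ∧ (¬(F ∧ T) ∨ ¬¬F))
  [3] (T ∧ ((T ∧ T) ∧ T)) ∨ (T ∧ (¬(F ∧ T) ∨ ¬¬F))
  [4] ((T ∧ T) ∧ T) ∨ (T ∧ (¬(F ∧ T) ∨ ¬¬F))
  [5] (T ∧ T) ∨ (T ∧ (¬(F ∧ T) ∨ ¬¬F))
  [6] T ∨ (T ∧ (¬(F ∧ T) ∨ ¬¬F))
  [7] T

Term B:
  start: ¬¬(T ∨ T) ∧ ¬F
  [1] (T ∨ T) ∧ ¬F
  [2] T ∧ ¬F
  [3] ¬F
  [4] T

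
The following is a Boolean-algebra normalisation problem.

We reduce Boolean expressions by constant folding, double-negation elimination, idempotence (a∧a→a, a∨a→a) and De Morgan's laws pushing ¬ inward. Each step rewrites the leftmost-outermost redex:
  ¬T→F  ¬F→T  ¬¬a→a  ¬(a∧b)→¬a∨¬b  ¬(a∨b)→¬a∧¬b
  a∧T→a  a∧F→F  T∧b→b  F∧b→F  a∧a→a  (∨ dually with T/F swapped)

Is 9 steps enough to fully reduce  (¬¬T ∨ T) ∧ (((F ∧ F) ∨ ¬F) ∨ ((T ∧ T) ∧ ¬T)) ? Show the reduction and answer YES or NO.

  start: (¬¬T ∨ T) ∧ (((F ∧ F) ∨ ¬F) ∨ ((T ∧ T) ∧ ¬T))
  [1] T ∧ (((F ∧ F) ∨ ¬F) ∨ ((T ∧ T) ∧ ¬T))
  [2] ((F ∧ F) ∨ ¬F) ∨ ((T ∧ T) ∧ ¬T)
  [3] (F ∨ ¬F) ∨ ((T ∧ T) ∧ ¬T)
  [4] ¬F ∨ ((T ∧ T) ∧ ¬T)
  [5] T ∨ ((T ∧ T) ∧ ¬T)
  [6] T

Answer: YES — reaches normal form T in 6 ≤ 9 steps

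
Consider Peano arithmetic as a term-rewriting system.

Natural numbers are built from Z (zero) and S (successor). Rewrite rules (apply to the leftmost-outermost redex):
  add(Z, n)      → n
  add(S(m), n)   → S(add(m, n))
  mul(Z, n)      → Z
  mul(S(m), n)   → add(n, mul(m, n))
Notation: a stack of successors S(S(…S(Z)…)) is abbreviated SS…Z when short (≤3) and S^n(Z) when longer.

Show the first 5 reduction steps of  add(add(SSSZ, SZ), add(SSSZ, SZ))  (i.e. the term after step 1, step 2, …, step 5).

Answer: after 5 steps: S(S(add(S(add(Z, SZ)), add(SSSZ, SZ))))

Working:
  start: add(add(SSSZ, SZ), add(SSSZ, SZ))
  [1] add(S(add(SSZ, SZ)), add(SSSZ, SZ))
  [2] S(add(add(SSZ, SZ), add(SSSZ, SZ)))
  [3] S(add(S(add(SZ, SZ)), add(SSSZ, SZ)))
  [4] S(S(add(add(SZ, SZ), add(SSSZ, SZ))))
  [5] S(S(add(S(add(Z, SZ)), add(SSSZ, SZ))))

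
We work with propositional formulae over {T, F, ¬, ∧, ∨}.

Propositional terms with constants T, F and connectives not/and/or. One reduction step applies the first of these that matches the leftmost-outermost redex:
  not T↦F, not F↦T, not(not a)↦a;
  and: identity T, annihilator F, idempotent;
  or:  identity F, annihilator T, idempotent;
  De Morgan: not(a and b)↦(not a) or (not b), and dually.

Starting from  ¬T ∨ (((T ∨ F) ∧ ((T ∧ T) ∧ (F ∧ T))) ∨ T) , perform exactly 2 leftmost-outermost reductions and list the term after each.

  start: ¬T ∨ (((T ∨ F) ∧ ((T ∧ T) ∧ (F ∧ T))) ∨ T)
  →1  F ∨ (((T ∨ F) ∧ ((T ∧ T) ∧ (F ∧ T))) ∨ T)
  →2  ((T ∨ F) ∧ ((T ∧ T) ∧ (F ∧ T))) ∨ T

Answer: after 2 steps: ((T ∨ F) ∧ ((T ∧ T) ∧ (F ∧ T))) ∨ T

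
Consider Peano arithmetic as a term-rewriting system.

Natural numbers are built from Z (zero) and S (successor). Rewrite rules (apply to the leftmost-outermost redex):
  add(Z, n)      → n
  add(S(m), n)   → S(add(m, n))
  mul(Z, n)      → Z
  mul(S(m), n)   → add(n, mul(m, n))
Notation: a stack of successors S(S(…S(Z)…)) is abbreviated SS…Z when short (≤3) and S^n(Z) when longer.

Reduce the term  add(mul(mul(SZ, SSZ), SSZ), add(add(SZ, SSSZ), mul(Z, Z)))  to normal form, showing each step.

  start: add(mul(mul(SZ, SSZ), SSZ), add(add(SZ, SSSZ), mul(Z, Z)))
  step 1: add(mul(add(SSZ, mul(Z, SSZ)), SSZ), add(add(SZ, SSSZ), mul(Z, Z)))
  step 2: add(mul(S(add(SZ, mul(Z, SSZ))), SSZ), add(add(SZ, SSSZ), mul(Z, Z)))
  step 3: add(add(SSZ, mul(add(SZ, mul(Z, SSZ)), SSZ)), add(add(SZ, SSSZ), mul(Z, Z)))
  step 4: add(S(add(SZ, mul(add(SZ, mul(Z, SSZ)), SSZ))), add(add(SZ, SSSZ), mul(Z, Z)))
  step 5: S(add(add(SZ, mul(add(SZ, mul(Z, SSZ)), SSZ)), add(add(SZ, SSSZ), mul(Z, Z))))
  step 6: S(add(S(add(Z, mul(add(SZ, mul(Z, SSZ)), SSZ))), add(add(SZ, SSSZ), mul(Z, Z))))
  step 7: S(S(add(add(Z, mul(add(SZ, mul(Z, SSZ)), SSZ)), add(add(SZ, SSSZ), mul(Z, Z)))))
  step 8: S(S(add(mul(add(SZ, mul(Z, SSZ)), SSZ), add(add(SZ, SSSZ), mul(Z, Z)))))
  step 9: S(S(add(mul(S(add(Z, mul(Z, SSZ))), SSZ), add(add(SZ, SSSZ), mul(Z, Z)))))
  step 10: S(S(add(add(SSZ, mul(add(Z, mul(Z, SSZ)), SSZ)), add(add(SZ, SSSZ), mul(Z, Z)))))
  step 11: S(S(add(S(add(SZ, mul(add(Z, mul(Z, SSZ)), SSZ))), add(add(SZ, SSSZ), mul(Z, Z)))))
  step 12: S(S(S(add(add(SZ, mul(add(Z, mul(Z, SSZ)), SSZ)), add(add(SZ, SSSZ), mul(Z, Z))))))
  step 13: S(S(S(add(S(add(Z, mul(add(Z, mul(Z, SSZ)), SSZ))), add(add(SZ, SSSZ), mul(Z, Z))))))
  step 14: S(S(S(S(add(add(Z, mul(add(Z, mul(Z, SSZ)), SSZ)), add(add(SZ, SSSZ), mul(Z, Z)))))))
  step 15: S(S(S(S(add(mul(add(Z, mul(Z, SSZ)), SSZ), add(add(SZ, SSSZ), mul(Z, Z)))))))
  step 16: S(S(S(S(add(mul(mul(Z, SSZ), SSZ), add(add(SZ, SSSZ), mul(Z, Z)))))))
  step 17: S(S(S(S(add(mul(Z, SSZ), add(add(SZ, SSSZ), mul(Z, Z)))))))
  step 18: S(S(S(S(add(Z, add(add(SZ, SSSZ), mul(Z, Z)))))))
  step 19: S(S(S(S(add(add(SZ, SSSZ), mul(Z, Z))))))
  step 20: S(S(S(S(add(S(add(Z, SSSZ)), mul(Z, Z))))))
  step 21: S(S(S(S(S(add(add(Z, SSSZ), mul(Z, Z)))))))
  step 22: S(S(S(S(S(add(SSSZ, mul(Z, Z)))))))
  step 23: S(S(S(S(S(S(add(SSZ, mul(Z, Z))))))))
  step 24: S(S(S(S(S(S(S(add(SZ, mul(Z, Z)))))))))
  step 25: S(S(S(S(S(S(S(S(add(Z, mul(Z, Z))))))))))
  step 26: S(S(S(S(S(S(S(S(mul(Z, Z)))))))))
  step 27: S^8(Z)

Answer: normal form = S^8(Z)  (in 27 steps)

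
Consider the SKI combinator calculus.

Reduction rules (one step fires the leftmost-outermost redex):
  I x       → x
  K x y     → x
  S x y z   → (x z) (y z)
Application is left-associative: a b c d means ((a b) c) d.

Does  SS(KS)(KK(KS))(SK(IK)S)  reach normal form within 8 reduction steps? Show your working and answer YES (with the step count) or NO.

  start: SS(KS)(KK(KS))(SK(IK)S)
  →1  S(KK(KS))(KS(KK(KS)))(SK(IK)S)
  →2  KK(KS)(SK(IK)S)(KS(KK(KS))(SK(IK)S))
  →3  K(SK(IK)S)(KS(KK(KS))(SK(IK)S))
  →4  SK(IK)S
  →5  KS(IKS)
  →6  S

Answer: YES — reaches normal form S in 6 ≤ 8 steps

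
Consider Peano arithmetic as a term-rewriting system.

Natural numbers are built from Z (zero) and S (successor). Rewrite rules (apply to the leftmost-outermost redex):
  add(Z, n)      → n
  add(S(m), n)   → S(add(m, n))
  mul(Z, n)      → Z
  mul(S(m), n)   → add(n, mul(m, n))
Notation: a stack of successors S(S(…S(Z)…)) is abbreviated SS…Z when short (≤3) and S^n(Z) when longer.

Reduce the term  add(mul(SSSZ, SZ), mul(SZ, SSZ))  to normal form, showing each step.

  start: add(mul(SSSZ, SZ), mul(SZ, SSZ))
  →1  add(add(SZ, mul(SSZ, SZ)), mul(SZ, SSZ))
  →2  add(S(add(Z, mul(SSZ, SZ))), mul(SZ, SSZ))
  →3  S(add(add(Z, mul(SSZ, SZ)), mul(SZ, SSZ)))
  →4  S(add(mul(SSZ, SZ), mul(SZ, SSZ)))
  →5  S(add(add(SZ, mul(SZ, SZ)), mul(SZ, SSZ)))
  →6  S(add(S(add(Z, mul(SZ, SZ))), mul(SZ, SSZ)))
  →7  S(S(add(add(Z, mul(SZ, SZ)), mul(SZ, SSZ))))
  →8  S(S(add(mul(SZ, SZ), mul(SZ, SSZ))))
  →9  S(S(add(add(SZ, mul(Z, SZ)), mul(SZ, SSZ))))
  →10  S(S(add(S(add(Z, mul(Z, SZ))), mul(SZ, SSZ))))
  →11  S(S(S(add(add(Z, mul(Z, SZ)), mul(SZ, SSZ)))))
  →12  S(S(S(add(mul(Z, SZ), mul(SZ, SSZ)))))
  →13  S(S(S(add(Z, mul(SZ, SSZ)))))
  →14  S(S(S(mul(SZ, SSZ))))
  →15  S(S(S(add(SSZ, mul(Z, SSZ)))))
  →16  S(S(S(S(add(SZ, mul(Z, SSZ))))))
  →17  S(S(S(S(S(add(Z, mul(Z, SSZ)))))))
  →18  S(S(S(S(S(mul(Z, SSZ))))))
  →19  S^5(Z)

Answer: normal form = S^5(Z)  (in 19 steps)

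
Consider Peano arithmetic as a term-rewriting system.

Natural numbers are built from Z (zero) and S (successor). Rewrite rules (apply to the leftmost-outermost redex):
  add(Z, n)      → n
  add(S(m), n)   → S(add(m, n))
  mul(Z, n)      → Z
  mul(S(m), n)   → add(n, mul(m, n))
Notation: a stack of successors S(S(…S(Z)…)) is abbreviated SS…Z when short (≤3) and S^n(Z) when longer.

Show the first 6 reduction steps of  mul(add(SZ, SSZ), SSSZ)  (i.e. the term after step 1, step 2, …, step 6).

Answer: after 6 steps: S(S(S(mul(add(Z, SSZ), SSSZ))))

Reduction:
  start: mul(add(SZ, SSZ), SSSZ)
  [1] mul(S(add(Z, SSZ)), SSSZ)
  [2] add(SSSZ, mul(add(Z, SSZ), SSSZ))
  [3] S(add(SSZ, mul(add(Z, SSZ), SSSZ)))
  [4] S(S(add(SZ, mul(add(Z, SSZ), SSSZ))))
  [5] S(S(S(add(Z, mul(add(Z, SSZ), SSSZ)))))
  [6] S(S(S(mul(add(Z, SSZ), SSSZ))))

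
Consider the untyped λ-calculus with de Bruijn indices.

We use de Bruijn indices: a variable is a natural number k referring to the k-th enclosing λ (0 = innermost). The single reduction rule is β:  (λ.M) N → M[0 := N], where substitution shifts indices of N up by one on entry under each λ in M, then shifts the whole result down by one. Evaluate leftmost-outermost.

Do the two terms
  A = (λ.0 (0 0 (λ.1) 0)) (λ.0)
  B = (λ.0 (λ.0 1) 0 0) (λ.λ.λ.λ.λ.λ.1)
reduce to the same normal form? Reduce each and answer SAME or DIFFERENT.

Term A:
  start: (λ.0 (0 0 (λ.1) 0)) (λ.0)
  →1  (λ.0) ((λ.0) (λ.0) (λ.λ.0) (λ.0))
  →2  (λ.0) (λ.0) (λ.λ.0) (λ.0)
  →3  (λ.0) (λ.λ.0) (λ.0)
  →4  (λ.λ.0) (λ.0)
  →5  λ.0

Term B:
  start: (λ.0 (λ.0 1) 0 0) (λ.λ.λ.λ.λ.λ.1)
  →1  (λ.λ.λ.λ.λ.λ.1) (λ.0 (λ.λ.λ.λ.λ.λ.1)) (λ.λ.λ.λ.λ.λ.1) (λ.λ.λ.λ.λ.λ.1)
  →2  (λ.λ.λ.λ.λ.1) (λ.λ.λ.λ.λ.λ.1) (λ.λ.λ.λ.λ.λ.1)
  →3  (λ.λ.λ.λ.1) (λ.λ.λ.λ.λ.λ.1)
  →4  λ.λ.λ.1

Answer: DIFFERENT — A ⇓ λ.0, B ⇓ λ.λ.λ.1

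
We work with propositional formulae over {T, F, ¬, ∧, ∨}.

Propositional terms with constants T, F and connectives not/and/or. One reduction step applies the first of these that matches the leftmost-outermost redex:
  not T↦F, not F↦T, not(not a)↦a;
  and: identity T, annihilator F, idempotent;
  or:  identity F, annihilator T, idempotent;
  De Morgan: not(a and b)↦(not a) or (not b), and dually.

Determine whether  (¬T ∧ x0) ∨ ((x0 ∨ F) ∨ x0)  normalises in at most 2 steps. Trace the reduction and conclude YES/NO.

Answer: NO — after 2 steps the term is F ∨ ((x0 ∨ F) ∨ x0), not yet normal

Working:
  start: (¬T ∧ x0) ∨ ((x0 ∨ F) ∨ x0)
  [1] (F ∧ x0) ∨ ((x0 ∨ F) ∨ x0)
  [2] F ∨ ((x0 ∨ F) ∨ x0)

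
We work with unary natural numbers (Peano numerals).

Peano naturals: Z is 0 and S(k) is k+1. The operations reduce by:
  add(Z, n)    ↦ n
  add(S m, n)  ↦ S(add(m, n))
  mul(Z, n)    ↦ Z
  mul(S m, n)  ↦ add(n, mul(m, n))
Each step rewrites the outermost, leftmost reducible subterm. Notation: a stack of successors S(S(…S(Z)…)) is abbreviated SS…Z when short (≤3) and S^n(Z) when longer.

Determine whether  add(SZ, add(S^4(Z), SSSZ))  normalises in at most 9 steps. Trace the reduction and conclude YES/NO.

  start: add(SZ, add(S^4(Z), SSSZ))
  →1  S(add(Z, add(S^4(Z), SSSZ)))
  →2  S(add(S^4(Z), SSSZ))
  →3  S(S(add(SSSZ, SSSZ)))
  →4  S(S(S(add(SSZ, SSSZ))))
  →5  S(S(S(S(add(SZ, SSSZ)))))
  →6  S(S(S(S(S(add(Z, SSSZ))))))
  →7  S^8(Z)

Answer: YES — reaches normal form S^8(Z) in 7 ≤ 9 steps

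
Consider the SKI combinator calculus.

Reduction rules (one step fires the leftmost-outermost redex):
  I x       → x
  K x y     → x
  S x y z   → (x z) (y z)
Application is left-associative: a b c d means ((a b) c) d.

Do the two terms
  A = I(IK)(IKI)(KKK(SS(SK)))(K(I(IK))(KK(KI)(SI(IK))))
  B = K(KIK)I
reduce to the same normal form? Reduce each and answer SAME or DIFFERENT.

Term A:
  start: I(IK)(IKI)(KKK(SS(SK)))(K(I(IK))(KK(KI)(SI(IK))))
  [1] IK(IKI)(KKK(SS(SK)))(K(I(IK))(KK(KI)(SI(IK))))
  [2] K(IKI)(KKK(SS(SK)))(K(I(IK))(KK(KI)(SI(IK))))
  [3] IKI(K(I(IK))(KK(KI)(SI(IK))))
  [4] KI(K(I(IK))(KK(KI)(SI(IK))))
  [5] I

Term B:
  start: K(KIK)I
  [1] KIK
  [2] I

Answer: SAME — A ⇓ I, B ⇓ I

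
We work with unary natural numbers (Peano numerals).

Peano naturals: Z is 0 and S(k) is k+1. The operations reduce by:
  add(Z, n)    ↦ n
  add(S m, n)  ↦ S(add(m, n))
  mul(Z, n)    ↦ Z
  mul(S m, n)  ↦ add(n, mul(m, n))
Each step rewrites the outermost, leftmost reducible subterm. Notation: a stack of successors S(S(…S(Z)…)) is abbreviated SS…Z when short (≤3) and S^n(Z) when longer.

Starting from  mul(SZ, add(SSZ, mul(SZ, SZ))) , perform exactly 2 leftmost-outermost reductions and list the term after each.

Answer: after 2 steps: add(S(add(SZ, mul(SZ, SZ))), mul(Z, add(SSZ, mul(SZ, SZ))))

Reduction:
  start: mul(SZ, add(SSZ, mul(SZ, SZ)))
  step 1: add(add(SSZ, mul(SZ, SZ)), mul(Z, add(SSZ, mul(SZ, SZ))))
  step 2: add(S(add(SZ, mul(SZ, SZ))), mul(Z, add(SSZ, mul(SZ, SZ))))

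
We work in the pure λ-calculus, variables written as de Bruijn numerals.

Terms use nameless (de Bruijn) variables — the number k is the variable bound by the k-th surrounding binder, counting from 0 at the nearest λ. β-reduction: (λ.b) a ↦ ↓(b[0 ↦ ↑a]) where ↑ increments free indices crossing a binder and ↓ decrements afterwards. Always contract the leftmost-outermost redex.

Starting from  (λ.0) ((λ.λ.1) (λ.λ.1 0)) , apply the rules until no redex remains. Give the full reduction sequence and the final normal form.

Answer: normal form = λ.λ.λ.1 0  (in 2 steps)

Reduction:
  start: (λ.0) ((λ.λ.1) (λ.λ.1 0))
  [1] (λ.λ.1) (λ.λ.1 0)
  [2] λ.λ.λ.1 0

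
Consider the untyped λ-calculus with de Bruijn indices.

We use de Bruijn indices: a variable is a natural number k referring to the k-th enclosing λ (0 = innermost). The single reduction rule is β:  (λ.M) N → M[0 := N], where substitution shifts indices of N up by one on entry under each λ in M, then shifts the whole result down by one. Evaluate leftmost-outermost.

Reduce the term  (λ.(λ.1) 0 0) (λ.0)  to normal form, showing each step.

  start: (λ.(λ.1) 0 0) (λ.0)
  [1] (λ.λ.0) (λ.0) (λ.0)
  [2] (λ.0) (λ.0)
  [3] λ.0

Answer: normal form = λ.0  (in 3 steps)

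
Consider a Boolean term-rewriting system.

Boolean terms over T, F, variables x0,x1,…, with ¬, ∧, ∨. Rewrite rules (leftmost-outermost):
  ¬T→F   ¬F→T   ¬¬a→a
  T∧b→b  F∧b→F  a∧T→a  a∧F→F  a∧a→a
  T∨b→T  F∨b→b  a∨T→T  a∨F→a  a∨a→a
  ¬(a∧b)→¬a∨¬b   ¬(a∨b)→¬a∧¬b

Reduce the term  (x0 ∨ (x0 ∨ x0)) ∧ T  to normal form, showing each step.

Answer: normal form = x0  (in 3 steps)

Derivation:
  start: (x0 ∨ (x0 ∨ x0)) ∧ T
  [1] x0 ∨ (x0 ∨ x0)
  [2] x0 ∨ x0
  [3] x0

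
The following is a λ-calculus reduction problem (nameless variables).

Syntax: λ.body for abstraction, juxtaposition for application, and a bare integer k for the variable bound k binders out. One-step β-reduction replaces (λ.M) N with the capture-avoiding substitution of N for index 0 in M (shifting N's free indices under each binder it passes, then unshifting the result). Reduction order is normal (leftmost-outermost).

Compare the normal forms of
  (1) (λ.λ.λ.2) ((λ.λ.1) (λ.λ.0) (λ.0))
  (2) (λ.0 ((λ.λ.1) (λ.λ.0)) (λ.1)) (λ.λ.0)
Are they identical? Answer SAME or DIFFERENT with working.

Answer: DIFFERENT — A ⇓ λ.λ.λ.λ.0, B ⇓ λ.λ.λ.0

Derivation:
Term A:
  start: (λ.λ.λ.2) ((λ.λ.1) (λ.λ.0) (λ.0))
  step 1: λ.λ.(λ.λ.1) (λ.λ.0) (λ.0)
  step 2: λ.λ.(λ.λ.λ.0) (λ.0)
  step 3: λ.λ.λ.λ.0

Term B:
  start: (λ.0 ((λ.λ.1) (λ.λ.0)) (λ.1)) (λ.λ.0)
  step 1: (λ.λ.0) ((λ.λ.1) (λ.λ.0)) (λ.λ.λ.0)
  step 2: (λ.0) (λ.λ.λ.0)
  step 3: λ.λ.λ.0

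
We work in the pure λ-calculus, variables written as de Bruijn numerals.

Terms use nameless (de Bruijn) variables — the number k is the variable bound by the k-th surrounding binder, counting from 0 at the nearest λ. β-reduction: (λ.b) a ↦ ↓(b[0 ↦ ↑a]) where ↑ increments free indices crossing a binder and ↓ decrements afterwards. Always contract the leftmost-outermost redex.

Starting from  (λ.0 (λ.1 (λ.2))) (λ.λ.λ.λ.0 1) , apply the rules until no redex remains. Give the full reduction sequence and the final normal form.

  start: (λ.0 (λ.1 (λ.2))) (λ.λ.λ.λ.0 1)
  step 1: (λ.λ.λ.λ.0 1) (λ.(λ.λ.λ.λ.0 1) (λ.λ.λ.λ.λ.0 1))
  step 2: λ.λ.λ.0 1

Answer: normal form = λ.λ.λ.0 1  (in 2 steps)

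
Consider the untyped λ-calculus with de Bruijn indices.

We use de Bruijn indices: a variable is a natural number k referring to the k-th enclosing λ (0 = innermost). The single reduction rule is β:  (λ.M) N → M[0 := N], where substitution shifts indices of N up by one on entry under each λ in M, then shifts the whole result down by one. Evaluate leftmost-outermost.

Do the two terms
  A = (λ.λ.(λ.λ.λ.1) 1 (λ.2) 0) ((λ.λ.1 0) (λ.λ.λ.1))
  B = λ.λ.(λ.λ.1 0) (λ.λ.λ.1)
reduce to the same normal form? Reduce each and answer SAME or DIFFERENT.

Answer: SAME — A ⇓ λ.λ.λ.λ.λ.1, B ⇓ λ.λ.λ.λ.λ.1

Working:
Term A:
  start: (λ.λ.(λ.λ.λ.1) 1 (λ.2) 0) ((λ.λ.1 0) (λ.λ.λ.1))
  →1  λ.(λ.λ.λ.1) ((λ.λ.1 0) (λ.λ.λ.1)) (λ.(λ.λ.1 0) (λ.λ.λ.1)) 0
  →2  λ.(λ.λ.1) (λ.(λ.λ.1 0) (λ.λ.λ.1)) 0
  →3  λ.(λ.λ.(λ.λ.1 0) (λ.λ.λ.1)) 0
  →4  λ.λ.(λ.λ.1 0) (λ.λ.λ.1)
  →5  λ.λ.λ.(λ.λ.λ.1) 0
  →6  λ.λ.λ.λ.λ.1

Term B:
  start: λ.λ.(λ.λ.1 0) (λ.λ.λ.1)
  →1  λ.λ.λ.(λ.λ.λ.1) 0
  →2  λ.λ.λ.λ.λ.1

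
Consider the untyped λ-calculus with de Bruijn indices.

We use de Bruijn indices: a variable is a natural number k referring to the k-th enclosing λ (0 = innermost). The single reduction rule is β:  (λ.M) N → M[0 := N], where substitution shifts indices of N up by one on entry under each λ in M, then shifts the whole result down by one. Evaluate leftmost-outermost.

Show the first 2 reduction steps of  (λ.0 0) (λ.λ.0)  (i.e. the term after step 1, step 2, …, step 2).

  start: (λ.0 0) (λ.λ.0)
  →1  (λ.λ.0) (λ.λ.0)
  →2  λ.0

Answer: after 2 steps: λ.0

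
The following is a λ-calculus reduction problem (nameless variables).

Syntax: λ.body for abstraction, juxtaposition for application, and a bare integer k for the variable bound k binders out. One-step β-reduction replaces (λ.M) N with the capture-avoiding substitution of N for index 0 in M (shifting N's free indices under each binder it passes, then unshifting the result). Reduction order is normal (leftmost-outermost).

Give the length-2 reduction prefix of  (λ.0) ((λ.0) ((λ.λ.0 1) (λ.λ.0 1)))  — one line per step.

  start: (λ.0) ((λ.0) ((λ.λ.0 1) (λ.λ.0 1)))
  step 1: (λ.0) ((λ.λ.0 1) (λ.λ.0 1))
  step 2: (λ.λ.0 1) (λ.λ.0 1)

Answer: after 2 steps: (λ.λ.0 1) (λ.λ.0 1)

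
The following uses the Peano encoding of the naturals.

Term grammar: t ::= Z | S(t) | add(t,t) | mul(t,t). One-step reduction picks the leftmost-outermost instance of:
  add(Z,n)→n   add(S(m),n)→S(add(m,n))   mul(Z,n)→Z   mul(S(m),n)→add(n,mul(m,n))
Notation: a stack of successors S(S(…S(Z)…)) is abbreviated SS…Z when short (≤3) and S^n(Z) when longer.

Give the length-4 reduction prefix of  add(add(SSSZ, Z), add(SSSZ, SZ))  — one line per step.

  start: add(add(SSSZ, Z), add(SSSZ, SZ))
  step 1: add(S(add(SSZ, Z)), add(SSSZ, SZ))
  step 2: S(add(add(SSZ, Z), add(SSSZ, SZ)))
  step 3: S(add(S(add(SZ, Z)), add(SSSZ, SZ)))
  step 4: S(S(add(add(SZ, Z), add(SSSZ, SZ))))

Answer: after 4 steps: S(S(add(add(SZ, Z), add(SSSZ, SZ))))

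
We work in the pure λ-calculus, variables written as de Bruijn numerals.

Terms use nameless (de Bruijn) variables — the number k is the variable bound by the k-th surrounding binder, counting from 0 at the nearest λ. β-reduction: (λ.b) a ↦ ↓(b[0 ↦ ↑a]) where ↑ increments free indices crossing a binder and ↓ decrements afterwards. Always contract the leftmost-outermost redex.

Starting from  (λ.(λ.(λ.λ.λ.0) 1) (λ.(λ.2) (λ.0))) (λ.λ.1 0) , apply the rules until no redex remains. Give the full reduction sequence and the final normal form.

Answer: normal form = λ.λ.0  (in 3 steps)

Reduction:
  start: (λ.(λ.(λ.λ.λ.0) 1) (λ.(λ.2) (λ.0))) (λ.λ.1 0)
  [1] (λ.(λ.λ.λ.0) (λ.λ.1 0)) (λ.(λ.λ.λ.1 0) (λ.0))
  [2] (λ.λ.λ.0) (λ.λ.1 0)
  [3] λ.λ.0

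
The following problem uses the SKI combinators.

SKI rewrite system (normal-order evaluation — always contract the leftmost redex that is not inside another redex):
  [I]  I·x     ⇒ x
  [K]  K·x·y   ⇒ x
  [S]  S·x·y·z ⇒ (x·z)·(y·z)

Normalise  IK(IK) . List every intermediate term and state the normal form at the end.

  start: IK(IK)
  [1] K(IK)
  [2] KK

Answer: normal form = KK  (in 2 steps)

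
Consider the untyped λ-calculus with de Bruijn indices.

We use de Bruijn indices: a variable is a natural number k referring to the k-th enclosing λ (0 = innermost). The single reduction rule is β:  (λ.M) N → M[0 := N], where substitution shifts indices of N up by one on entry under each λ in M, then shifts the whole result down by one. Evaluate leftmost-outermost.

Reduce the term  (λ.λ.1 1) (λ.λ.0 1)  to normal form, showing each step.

Answer: normal form = λ.λ.0 (λ.λ.0 1)  (in 2 steps)

Reduction:
  start: (λ.λ.1 1) (λ.λ.0 1)
  step 1: λ.(λ.λ.0 1) (λ.λ.0 1)
  step 2: λ.λ.0 (λ.λ.0 1)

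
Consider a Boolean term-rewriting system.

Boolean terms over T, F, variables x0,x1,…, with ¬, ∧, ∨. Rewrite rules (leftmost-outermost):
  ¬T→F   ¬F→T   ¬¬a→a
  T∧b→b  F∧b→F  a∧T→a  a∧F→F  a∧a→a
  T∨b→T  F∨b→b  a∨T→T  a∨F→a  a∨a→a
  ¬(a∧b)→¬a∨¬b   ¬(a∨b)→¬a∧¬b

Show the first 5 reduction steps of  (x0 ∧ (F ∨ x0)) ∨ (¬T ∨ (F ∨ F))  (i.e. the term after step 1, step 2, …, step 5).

  start: (x0 ∧ (F ∨ x0)) ∨ (¬T ∨ (F ∨ F))
  [1] (x0 ∧ x0) ∨ (¬T ∨ (F ∨ F))
  [2] x0 ∨ (¬T ∨ (F ∨ F))
  [3] x0 ∨ (F ∨ (F ∨ F))
  [4] x0 ∨ (F ∨ F)
  [5] x0 ∨ F

Answer: after 5 steps: x0 ∨ F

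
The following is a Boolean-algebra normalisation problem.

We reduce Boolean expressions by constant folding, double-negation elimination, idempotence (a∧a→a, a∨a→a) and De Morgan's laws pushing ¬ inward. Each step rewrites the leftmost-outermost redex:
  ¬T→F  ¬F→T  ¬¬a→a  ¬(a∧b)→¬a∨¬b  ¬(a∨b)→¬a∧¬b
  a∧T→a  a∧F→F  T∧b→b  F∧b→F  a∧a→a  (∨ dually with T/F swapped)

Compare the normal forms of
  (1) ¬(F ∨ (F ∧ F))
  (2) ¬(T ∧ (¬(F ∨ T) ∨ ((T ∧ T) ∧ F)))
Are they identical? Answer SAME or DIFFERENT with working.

Answer: SAME — A ⇓ T, B ⇓ T

Reduction:
Term A:
  start: ¬(F ∨ (F ∧ F))
  [1] ¬F ∧ ¬(F ∧ F)
  [2] T ∧ ¬(F ∧ F)
  [3] ¬(F ∧ F)
  [4] ¬F ∨ ¬F
  [5] ¬F
  [6] T

Term B:
  start: ¬(T ∧ (¬(F ∨ T) ∨ ((T ∧ T) ∧ F)))
  [1] ¬T ∨ ¬(¬(F ∨ T) ∨ ((T ∧ T) ∧ F))
  [2] F ∨ ¬(¬(F ∨ T) ∨ ((T ∧ T) ∧ F))
  [3] ¬(¬(F ∨ T) ∨ ((T ∧ T) ∧ F))
  [4] ¬¬(F ∨ T) ∧ ¬((T ∧ T) ∧ F)
  [5] (F ∨ T) ∧ ¬((T ∧ T) ∧ F)
  [6] T ∧ ¬((T ∧ T) ∧ F)
  [7] ¬((T ∧ T) ∧ F)
  [8] ¬(T ∧ T) ∨ ¬F
  [9] (¬T ∨ ¬T) ∨ ¬F
  [10] ¬T ∨ ¬F
  [11] F ∨ ¬F
  [12] ¬F
  [13] T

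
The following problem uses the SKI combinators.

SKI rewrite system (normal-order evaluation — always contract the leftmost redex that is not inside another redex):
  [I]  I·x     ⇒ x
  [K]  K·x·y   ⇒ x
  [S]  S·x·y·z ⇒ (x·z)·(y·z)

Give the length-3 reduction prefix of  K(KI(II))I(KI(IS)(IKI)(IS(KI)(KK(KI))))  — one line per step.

Answer: after 3 steps: KI(IS)(IKI)(IS(KI)(KK(KI)))

Derivation:
  start: K(KI(II))I(KI(IS)(IKI)(IS(KI)(KK(KI))))
  →1  KI(II)(KI(IS)(IKI)(IS(KI)(KK(KI))))
  →2  I(KI(IS)(IKI)(IS(KI)(KK(KI))))
  →3  KI(IS)(IKI)(IS(KI)(KK(KI)))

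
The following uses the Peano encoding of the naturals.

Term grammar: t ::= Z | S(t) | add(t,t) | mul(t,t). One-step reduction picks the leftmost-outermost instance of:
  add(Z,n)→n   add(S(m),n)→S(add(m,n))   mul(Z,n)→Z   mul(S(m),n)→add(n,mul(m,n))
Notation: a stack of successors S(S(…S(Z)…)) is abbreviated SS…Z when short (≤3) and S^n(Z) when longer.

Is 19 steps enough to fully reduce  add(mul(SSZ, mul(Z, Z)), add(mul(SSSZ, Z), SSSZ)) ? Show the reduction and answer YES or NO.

  start: add(mul(SSZ, mul(Z, Z)), add(mul(SSSZ, Z), SSSZ))
  →1  add(add(mul(Z, Z), mul(SZ, mul(Z, Z))), add(mul(SSSZ, Z), SSSZ))
  →2  add(add(Z, mul(SZ, mul(Z, Z))), add(mul(SSSZ, Z), SSSZ))
  →3  add(mul(SZ, mul(Z, Z)), add(mul(SSSZ, Z), SSSZ))
  →4  add(add(mul(Z, Z), mul(Z, mul(Z, Z))), add(mul(SSSZ, Z), SSSZ))
  →5  add(add(Z, mul(Z, mul(Z, Z))), add(mul(SSSZ, Z), SSSZ))
  →6  add(mul(Z, mul(Z, Z)), add(mul(SSSZ, Z), SSSZ))
  →7  add(Z, add(mul(SSSZ, Z), SSSZ))
  →8  add(mul(SSSZ, Z), SSSZ)
  →9  add(add(Z, mul(SSZ, Z)), SSSZ)
  →10  add(mul(SSZ, Z), SSSZ)
  →11  add(add(Z, mul(SZ, Z)), SSSZ)
  →12  add(mul(SZ, Z), SSSZ)
  →13  add(add(Z, mul(Z, Z)), SSSZ)
  →14  add(mul(Z, Z), SSSZ)
  →15  add(Z, SSSZ)
  →16  SSSZ

Answer: YES — reaches normal form SSSZ in 16 ≤ 19 steps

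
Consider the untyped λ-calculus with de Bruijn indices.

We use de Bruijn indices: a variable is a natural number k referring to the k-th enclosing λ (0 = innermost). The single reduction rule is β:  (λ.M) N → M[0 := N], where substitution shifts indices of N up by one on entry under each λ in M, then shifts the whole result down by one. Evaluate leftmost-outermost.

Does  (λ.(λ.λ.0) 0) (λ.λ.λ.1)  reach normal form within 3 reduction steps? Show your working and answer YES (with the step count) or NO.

Answer: YES — reaches normal form λ.0 in 2 ≤ 3 steps

Reduction:
  start: (λ.(λ.λ.0) 0) (λ.λ.λ.1)
  [1] (λ.λ.0) (λ.λ.λ.1)
  [2] λ.0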